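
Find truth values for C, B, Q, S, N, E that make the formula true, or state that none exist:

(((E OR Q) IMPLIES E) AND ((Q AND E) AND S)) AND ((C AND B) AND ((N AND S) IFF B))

C=T, B=T, Q=T, S=T, N=T, E=T

  ((E OR Q) IMPLIES E) AND ((Q AND E) AND S) = True
    (E OR Q) IMPLIES E = True
      E OR Q = True
    (Q AND E) AND S = True
      Q AND E = True
  (C AND B) AND ((N AND S) IFF B) = True
    C AND B = True
    (N AND S) IFF B = True
      N AND S = True
Both conjuncts True, so the formula holds.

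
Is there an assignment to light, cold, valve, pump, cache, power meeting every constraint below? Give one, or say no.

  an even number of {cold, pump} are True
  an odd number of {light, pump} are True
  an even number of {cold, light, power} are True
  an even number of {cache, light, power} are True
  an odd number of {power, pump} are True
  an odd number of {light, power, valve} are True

light = True, cold = False, valve = True, pump = False, cache = False, power = True

{cold, pump}: 0 true → even ✓
{light, pump}: 1 true → odd ✓
{cold, light, power}: 2 true → even ✓
{cache, light, power}: 2 true → even ✓
{power, pump}: 1 true → odd ✓
{light, power, valve}: 3 true → odd ✓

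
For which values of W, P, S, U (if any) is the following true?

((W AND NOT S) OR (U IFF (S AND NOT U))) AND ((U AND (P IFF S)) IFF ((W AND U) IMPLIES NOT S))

W = True, P = False, S = False, U = True

  (W AND NOT S) OR (U IFF (S AND NOT U)) = True
    W AND NOT S = True
      NOT S = True
    U IFF (S AND NOT U) = False
      S AND NOT U = False
        NOT U = False
  (U AND (P IFF S)) IFF ((W AND U) IMPLIES NOT S) = True
    U AND (P IFF S) = True
      P IFF S = True
    (W AND U) IMPLIES NOT S = True
      W AND U = True
      NOT S = True
Both conjuncts True, so the formula holds.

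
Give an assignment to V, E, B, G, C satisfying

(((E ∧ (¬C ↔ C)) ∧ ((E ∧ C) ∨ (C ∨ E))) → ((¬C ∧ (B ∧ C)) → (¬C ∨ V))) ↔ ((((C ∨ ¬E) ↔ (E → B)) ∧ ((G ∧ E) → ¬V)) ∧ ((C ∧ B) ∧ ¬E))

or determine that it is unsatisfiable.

V = True, E = False, B = True, G = False, C = True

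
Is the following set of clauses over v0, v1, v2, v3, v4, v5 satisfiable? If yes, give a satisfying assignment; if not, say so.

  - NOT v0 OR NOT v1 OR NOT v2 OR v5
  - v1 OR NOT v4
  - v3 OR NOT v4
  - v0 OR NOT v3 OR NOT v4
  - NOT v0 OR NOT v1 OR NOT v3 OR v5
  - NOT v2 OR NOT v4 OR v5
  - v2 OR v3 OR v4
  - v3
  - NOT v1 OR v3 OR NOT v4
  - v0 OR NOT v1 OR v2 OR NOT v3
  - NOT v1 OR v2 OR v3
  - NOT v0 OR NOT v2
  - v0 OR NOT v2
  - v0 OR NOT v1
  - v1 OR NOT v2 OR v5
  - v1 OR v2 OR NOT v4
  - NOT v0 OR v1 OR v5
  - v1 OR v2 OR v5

v0=T, v1=T, v2=F, v3=T, v4=T, v5=T

Unit clause (v3) forces v3 = True.
Set v0 = True.
  then (NOT v0 OR NOT v2) forces v2 = False.
Set v1 = True.
  then (NOT v0 OR NOT v1 OR NOT v3 OR v5) forces v5 = True.
Set v4 = True.
All clauses satisfied.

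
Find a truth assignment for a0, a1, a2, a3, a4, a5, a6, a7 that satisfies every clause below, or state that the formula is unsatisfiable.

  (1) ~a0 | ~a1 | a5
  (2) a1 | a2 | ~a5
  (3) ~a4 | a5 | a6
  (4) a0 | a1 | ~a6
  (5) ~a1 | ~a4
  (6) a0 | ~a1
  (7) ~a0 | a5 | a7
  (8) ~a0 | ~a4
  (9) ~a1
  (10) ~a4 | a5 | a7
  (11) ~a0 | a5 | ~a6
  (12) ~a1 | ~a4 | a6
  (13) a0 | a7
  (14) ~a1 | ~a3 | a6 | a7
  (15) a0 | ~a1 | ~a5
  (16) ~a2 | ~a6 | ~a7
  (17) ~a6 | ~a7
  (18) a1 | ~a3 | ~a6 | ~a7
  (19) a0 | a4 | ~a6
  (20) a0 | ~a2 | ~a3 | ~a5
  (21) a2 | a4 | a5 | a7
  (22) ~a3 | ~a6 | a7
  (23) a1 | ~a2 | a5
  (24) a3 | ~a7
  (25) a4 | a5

Unit clause (~a1) forces a1 = False.
Set a0 = True.
  then (~a0 | ~a4) forces a4 = False.
  then (a4 | a5) forces a5 = True.
  then (a1 | a2 | ~a5) forces a2 = True.
Set a3 = True.
Set a6 = False.
Set a7 = False.
All clauses satisfied.

a0=T, a1=F, a2=T, a3=T, a4=F, a5=T, a6=F, a7=F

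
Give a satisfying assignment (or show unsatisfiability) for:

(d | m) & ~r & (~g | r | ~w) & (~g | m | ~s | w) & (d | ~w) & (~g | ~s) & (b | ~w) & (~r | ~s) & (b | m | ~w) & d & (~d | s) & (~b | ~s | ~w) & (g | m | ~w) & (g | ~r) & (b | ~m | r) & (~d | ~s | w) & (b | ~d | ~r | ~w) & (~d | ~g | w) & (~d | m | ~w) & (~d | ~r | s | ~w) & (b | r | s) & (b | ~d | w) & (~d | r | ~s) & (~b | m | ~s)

The formula is unsatisfiable.

Case d = True:
  (~r) forces r = False.
  (~d | s) forces s = True.
  Clause (~d | r | ~s) is falsified — contradiction.
Case d = False:
  Clause (d) is falsified — contradiction.
Both cases fail, so the formula is unsatisfiable.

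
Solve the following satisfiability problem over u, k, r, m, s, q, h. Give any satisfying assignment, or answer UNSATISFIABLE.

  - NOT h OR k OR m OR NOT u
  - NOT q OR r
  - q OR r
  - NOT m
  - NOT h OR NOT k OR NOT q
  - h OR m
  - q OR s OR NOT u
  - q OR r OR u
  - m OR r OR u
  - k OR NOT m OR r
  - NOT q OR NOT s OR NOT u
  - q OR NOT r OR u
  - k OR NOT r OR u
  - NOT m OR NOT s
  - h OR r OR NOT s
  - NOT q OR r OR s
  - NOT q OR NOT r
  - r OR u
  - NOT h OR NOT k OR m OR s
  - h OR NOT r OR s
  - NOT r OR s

u: True; k: True; r: True; m: False; s: True; q: False; h: True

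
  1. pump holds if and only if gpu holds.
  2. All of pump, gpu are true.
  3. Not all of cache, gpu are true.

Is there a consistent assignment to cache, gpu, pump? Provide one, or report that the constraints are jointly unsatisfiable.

cache: False, gpu: True, pump: True

  (1) pump=T, gpu=T — same ✓
  (2) {pump, gpu}: all 2 true ✓
  (3) {cache, gpu}: 1/2 true — not all ✓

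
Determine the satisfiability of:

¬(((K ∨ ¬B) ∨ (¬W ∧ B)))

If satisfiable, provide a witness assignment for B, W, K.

B = True, W = True, K = False

  ¬(((K ∨ ¬B) ∨ (¬W ∧ B))) = True
    (K ∨ ¬B) ∨ (¬W ∧ B) = False
      K ∨ ¬B = False
        ¬B = False
      ¬W ∧ B = False
        ¬W = False
The formula evaluates to True.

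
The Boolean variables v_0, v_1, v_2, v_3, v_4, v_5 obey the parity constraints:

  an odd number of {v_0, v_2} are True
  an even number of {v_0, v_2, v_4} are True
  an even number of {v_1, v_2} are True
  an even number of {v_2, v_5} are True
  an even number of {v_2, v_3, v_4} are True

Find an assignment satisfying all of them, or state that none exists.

v_0=F; v_1=T; v_2=T; v_3=F; v_4=T; v_5=T

{v_0, v_2}: 1 true → odd ✓
{v_0, v_2, v_4}: 2 true → even ✓
{v_1, v_2}: 2 true → even ✓
{v_2, v_5}: 2 true → even ✓
{v_2, v_3, v_4}: 2 true → even ✓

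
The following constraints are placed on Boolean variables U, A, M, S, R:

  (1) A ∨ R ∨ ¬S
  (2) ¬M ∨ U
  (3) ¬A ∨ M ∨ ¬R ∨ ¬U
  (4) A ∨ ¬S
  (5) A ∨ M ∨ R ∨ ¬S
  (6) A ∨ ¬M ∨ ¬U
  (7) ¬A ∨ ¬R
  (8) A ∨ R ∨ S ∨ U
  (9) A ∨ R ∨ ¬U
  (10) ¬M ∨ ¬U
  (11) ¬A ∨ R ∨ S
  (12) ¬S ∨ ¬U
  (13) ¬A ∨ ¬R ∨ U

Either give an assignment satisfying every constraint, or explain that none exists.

Set U = True.
  then (¬M ∨ ¬U) forces M = False.
  then (¬S ∨ ¬U) forces S = False.
Try A = True:
  (¬A ∨ M ∨ ¬R ∨ ¬U) forces R = False.
  clause (¬A ∨ R ∨ S) is falsified — backtrack.
So A = False.
  then (A ∨ R ∨ ¬U) forces R = True.
All clauses satisfied.

U = True; A = False; M = False; S = False; R = True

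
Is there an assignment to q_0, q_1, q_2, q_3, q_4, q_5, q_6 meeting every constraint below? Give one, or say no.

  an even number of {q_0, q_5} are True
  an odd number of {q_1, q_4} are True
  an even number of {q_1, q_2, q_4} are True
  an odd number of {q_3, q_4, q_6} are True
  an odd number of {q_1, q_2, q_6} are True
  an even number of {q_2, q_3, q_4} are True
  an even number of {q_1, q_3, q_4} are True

The formula is unsatisfiable.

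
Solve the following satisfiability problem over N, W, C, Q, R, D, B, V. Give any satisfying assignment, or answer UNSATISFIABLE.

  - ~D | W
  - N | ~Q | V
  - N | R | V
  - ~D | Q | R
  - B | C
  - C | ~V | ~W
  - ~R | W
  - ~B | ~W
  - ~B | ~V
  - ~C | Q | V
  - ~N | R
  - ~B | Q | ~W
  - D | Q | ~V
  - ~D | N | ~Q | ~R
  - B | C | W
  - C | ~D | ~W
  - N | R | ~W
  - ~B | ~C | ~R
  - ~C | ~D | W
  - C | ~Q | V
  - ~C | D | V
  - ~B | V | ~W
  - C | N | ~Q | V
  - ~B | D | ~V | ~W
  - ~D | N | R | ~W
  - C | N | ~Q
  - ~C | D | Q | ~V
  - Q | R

N = True; W = True; C = True; Q = True; R = True; D = False; B = False; V = True

Set N = True.
  then (~N | R) forces R = True.
  then (~R | W) forces W = True.
  then (~B | ~W) forces B = False.
  then (B | C) forces C = True.
Set Q = True.
Set D = False.
  then (~C | D | V) forces V = True.
All clauses satisfied.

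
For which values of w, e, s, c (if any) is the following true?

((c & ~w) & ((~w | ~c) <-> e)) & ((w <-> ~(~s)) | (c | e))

w=F, e=T, s=T, c=T

  (c & ~w) & ((~w | ~c) <-> e) = True
    c & ~w = True
      ~w = True
    (~w | ~c) <-> e = True
      ~w | ~c = True
        ~w = True
        ~c = False
  (w <-> ~(~s)) | (c | e) = True
    w <-> ~(~s) = False
      ~(~s) = True
        ~s = False
    c | e = True
Both conjuncts True, so the formula holds.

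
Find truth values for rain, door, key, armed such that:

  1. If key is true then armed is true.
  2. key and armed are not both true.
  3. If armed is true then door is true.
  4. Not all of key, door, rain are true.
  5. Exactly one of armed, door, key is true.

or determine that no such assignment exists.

rain = False, door = True, key = False, armed = False

  (1) key=F ⇒ armed: vacuous ✓
  (2) key=F, armed=F — not both ✓
  (3) armed=F ⇒ door: vacuous ✓
  (4) {key, door, rain}: 1/3 true — not all ✓
  (5) {armed, door, key}: 1 true — exactly one ✓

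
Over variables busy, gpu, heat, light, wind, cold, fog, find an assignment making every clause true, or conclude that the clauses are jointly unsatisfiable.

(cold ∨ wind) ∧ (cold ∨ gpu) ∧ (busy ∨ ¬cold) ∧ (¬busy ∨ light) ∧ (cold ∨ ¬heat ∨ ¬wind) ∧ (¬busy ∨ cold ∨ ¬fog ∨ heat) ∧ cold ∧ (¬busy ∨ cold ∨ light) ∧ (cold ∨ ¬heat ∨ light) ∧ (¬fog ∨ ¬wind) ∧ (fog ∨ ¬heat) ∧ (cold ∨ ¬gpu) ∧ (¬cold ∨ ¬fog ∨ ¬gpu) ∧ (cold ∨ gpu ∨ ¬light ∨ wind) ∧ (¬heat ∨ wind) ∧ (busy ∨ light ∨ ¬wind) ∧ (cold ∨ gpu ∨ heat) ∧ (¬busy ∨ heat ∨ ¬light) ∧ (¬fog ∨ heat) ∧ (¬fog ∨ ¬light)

UNSATISFIABLE

Case cold = True:
  (busy ∨ ¬cold) forces busy = True.
  (¬busy ∨ light) forces light = True.
  (¬busy ∨ heat ∨ ¬light) forces heat = True.
  (fog ∨ ¬heat) forces fog = True.
  Clause (¬fog ∨ ¬light) is falsified — contradiction.
Case cold = False:
  Clause (cold) is falsified — contradiction.
Both cases fail, so the formula is unsatisfiable.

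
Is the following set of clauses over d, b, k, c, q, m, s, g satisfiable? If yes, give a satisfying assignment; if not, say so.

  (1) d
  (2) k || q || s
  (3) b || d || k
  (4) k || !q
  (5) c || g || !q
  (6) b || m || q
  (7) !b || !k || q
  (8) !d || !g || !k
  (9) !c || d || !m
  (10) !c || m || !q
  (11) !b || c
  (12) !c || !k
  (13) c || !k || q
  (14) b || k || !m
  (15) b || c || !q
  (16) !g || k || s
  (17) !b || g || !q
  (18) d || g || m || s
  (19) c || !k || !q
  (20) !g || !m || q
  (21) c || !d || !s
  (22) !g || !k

Unit clause (d) forces d = True.
Set b = True.
  then (!b || c) forces c = True.
  then (!c || !k) forces k = False.
  then (k || !q) forces q = False.
  then (k || q || s) forces s = True.
Set m = True.
  then (!g || !m || q) forces g = False.
All clauses satisfied.

d = True; b = True; k = False; c = True; q = False; m = True; s = True; g = False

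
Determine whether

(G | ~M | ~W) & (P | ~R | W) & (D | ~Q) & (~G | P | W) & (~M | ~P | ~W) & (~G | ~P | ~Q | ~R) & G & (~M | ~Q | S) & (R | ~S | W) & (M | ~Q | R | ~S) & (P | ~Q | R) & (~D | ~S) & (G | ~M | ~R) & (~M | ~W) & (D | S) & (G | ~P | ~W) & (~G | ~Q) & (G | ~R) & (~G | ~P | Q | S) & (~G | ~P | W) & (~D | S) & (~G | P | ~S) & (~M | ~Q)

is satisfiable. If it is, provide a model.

Unit clause (G) forces G = True.
In (~G | ~Q) only ~Q is left, so Q = False.
Try S = False:
  (D | S) forces D = True.
  clause (~D | S) is falsified — backtrack.
So S = True.
  then (~D | ~S) forces D = False.
  then (~G | P | ~S) forces P = True.
  then (~G | ~P | W) forces W = True.
  then (~M | ~P | ~W) forces M = False.
Set R = False.
All clauses satisfied.

S: True; G: True; M: False; R: False; P: True; W: True; Q: False; D: False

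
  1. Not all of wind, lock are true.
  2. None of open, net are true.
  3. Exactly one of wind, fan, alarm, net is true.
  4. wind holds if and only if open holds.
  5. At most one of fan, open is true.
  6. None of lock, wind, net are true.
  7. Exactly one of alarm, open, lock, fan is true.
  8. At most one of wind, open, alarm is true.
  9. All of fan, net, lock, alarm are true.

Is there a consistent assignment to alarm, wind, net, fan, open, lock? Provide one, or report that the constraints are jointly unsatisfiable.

Unsatisfiable

Case net = True:
  Constraint (2) is violated (net=T) — contradiction.
Case net = False:
  Constraint (9) is violated (net=F) — contradiction.
Both cases fail — unsatisfiable.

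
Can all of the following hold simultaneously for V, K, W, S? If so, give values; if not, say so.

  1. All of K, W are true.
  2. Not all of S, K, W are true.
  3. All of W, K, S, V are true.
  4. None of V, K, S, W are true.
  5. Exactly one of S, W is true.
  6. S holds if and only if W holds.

Unsatisfiable

Case V = True:
  Constraint (4) is violated (V=T) — contradiction.
Case V = False:
  Constraint (3) is violated (V=F) — contradiction.
Both cases fail — unsatisfiable.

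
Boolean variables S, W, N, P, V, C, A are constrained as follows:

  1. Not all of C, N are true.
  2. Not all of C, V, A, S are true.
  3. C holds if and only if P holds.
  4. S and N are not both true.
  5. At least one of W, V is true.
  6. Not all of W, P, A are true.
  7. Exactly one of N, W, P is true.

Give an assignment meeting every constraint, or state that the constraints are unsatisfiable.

S = True; W = True; N = False; P = False; V = True; C = False; A = False

  (1) {C, N}: 0/2 true — not all ✓
  (2) {C, V, A, S}: 2/4 true — not all ✓
  (3) C=F, P=F — same ✓
  (4) S=T, N=F — not both ✓
  (5) {W, V}: 2 true — at least one ✓
  (6) {W, P, A}: 1/3 true — not all ✓
  (7) {N, W, P}: 1 true — exactly one ✓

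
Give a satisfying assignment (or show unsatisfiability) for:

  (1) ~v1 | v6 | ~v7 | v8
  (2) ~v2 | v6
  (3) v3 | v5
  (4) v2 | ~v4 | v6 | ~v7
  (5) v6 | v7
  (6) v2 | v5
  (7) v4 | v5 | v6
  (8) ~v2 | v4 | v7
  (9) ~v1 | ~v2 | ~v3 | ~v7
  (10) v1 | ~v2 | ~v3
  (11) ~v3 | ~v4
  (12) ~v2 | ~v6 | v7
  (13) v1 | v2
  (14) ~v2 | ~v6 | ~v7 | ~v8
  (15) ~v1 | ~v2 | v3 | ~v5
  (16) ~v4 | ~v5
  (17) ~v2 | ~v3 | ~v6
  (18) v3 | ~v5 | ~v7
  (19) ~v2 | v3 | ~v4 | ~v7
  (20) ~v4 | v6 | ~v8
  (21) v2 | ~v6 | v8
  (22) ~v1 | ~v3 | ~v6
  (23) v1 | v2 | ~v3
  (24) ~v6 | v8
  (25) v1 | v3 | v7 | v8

v1 = True, v2 = False, v3 = True, v4 = False, v5 = True, v6 = False, v7 = True, v8 = True

Set v1 = True.
Try v2 = True:
  (~v2 | v6) forces v6 = True.
  (~v2 | ~v6 | v7) forces v7 = True.
  (~v1 | ~v2 | ~v3 | ~v7) forces v3 = False.
  (v3 | v5) forces v5 = True.
  clause (~v1 | ~v2 | v3 | ~v5) is falsified — backtrack.
So v2 = False.
  then (v2 | v5) forces v5 = True.
  then (~v4 | ~v5) forces v4 = False.
Set v3 = True.
  then (~v1 | ~v3 | ~v6) forces v6 = False.
  then (v6 | v7) forces v7 = True.
  then (~v1 | v6 | ~v7 | v8) forces v8 = True.
All clauses satisfied.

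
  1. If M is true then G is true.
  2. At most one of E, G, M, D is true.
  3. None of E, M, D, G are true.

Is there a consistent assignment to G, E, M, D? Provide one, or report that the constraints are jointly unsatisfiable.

G = False, E = False, M = False, D = False

  (1) M=F ⇒ G: vacuous ✓
  (2) {E, G, M, D}: 0 true — at most one ✓
  (3) {E, M, D, G}: 0 true — none ✓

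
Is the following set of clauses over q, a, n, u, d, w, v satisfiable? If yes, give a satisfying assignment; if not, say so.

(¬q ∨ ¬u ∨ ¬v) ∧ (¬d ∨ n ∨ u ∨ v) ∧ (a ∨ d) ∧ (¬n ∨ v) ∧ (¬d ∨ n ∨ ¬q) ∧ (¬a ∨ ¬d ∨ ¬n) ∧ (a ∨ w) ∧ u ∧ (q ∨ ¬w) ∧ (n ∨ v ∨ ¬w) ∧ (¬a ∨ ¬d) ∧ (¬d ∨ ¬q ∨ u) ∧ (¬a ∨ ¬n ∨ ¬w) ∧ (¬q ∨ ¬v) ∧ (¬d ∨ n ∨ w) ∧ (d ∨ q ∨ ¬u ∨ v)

Unit clause (u) forces u = True.
Set q = False.
  then (q ∨ ¬w) forces w = False.
  then (a ∨ w) forces a = True.
  then (¬a ∨ ¬d) forces d = False.
  then (d ∨ q ∨ ¬u ∨ v) forces v = True.
Set n = False.
All clauses satisfied.

q: False, a: True, n: False, u: True, d: False, w: False, v: True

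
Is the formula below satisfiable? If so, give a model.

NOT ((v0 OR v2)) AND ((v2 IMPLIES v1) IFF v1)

v0 = False; v1 = True; v2 = False

  NOT ((v0 OR v2)) = True
    v0 OR v2 = False
  (v2 IMPLIES v1) IFF v1 = True
    v2 IMPLIES v1 = True
Both conjuncts True, so the formula holds.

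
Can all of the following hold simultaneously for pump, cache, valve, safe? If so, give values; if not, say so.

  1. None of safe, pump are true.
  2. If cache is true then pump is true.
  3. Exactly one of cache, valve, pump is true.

pump=F, cache=F, valve=T, safe=F

  (1) {safe, pump}: 0 true — none ✓
  (2) cache=F ⇒ pump: vacuous ✓
  (3) {cache, valve, pump}: 1 true — exactly one ✓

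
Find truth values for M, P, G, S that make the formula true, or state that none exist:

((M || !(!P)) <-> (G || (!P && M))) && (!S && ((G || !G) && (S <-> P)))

M=T; P=F; G=F; S=F

  (M || !(!P)) <-> (G || (!P && M)) = True
    M || !(!P) = True
      !(!P) = False
        !P = True
    G || (!P && M) = True
      !P && M = True
        !P = True
  !S && ((G || !G) && (S <-> P)) = True
    !S = True
    (G || !G) && (S <-> P) = True
      G || !G = True
        !G = True
      S <-> P = True
Both conjuncts True, so the formula holds.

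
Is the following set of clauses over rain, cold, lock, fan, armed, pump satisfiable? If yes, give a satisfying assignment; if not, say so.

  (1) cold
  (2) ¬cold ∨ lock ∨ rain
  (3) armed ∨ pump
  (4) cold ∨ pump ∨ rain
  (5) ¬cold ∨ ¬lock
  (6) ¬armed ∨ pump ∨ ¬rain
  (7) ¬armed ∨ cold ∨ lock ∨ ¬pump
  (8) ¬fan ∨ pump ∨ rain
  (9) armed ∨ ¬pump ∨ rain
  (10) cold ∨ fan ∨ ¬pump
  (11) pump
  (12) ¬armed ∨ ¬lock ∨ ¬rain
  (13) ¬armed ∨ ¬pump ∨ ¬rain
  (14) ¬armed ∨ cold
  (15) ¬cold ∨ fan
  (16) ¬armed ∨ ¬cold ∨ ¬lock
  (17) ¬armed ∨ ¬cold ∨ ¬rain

rain=T, cold=T, lock=F, fan=T, armed=F, pump=T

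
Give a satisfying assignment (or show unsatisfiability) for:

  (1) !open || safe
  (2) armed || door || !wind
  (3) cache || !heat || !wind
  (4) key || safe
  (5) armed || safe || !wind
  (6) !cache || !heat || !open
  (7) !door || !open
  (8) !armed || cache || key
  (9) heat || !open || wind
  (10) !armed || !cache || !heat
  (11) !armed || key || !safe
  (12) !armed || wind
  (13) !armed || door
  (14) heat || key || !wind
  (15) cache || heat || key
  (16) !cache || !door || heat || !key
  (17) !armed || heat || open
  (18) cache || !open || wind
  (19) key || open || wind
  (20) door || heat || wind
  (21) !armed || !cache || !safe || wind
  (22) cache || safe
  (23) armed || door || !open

Set cache = True.
Set key = True.
Try heat = False:
  (!cache || !door || heat || !key) forces door = False.
  (!armed || door) forces armed = False.
  (armed || door || !wind) forces wind = False.
  clause (door || heat || wind) is falsified — backtrack.
So heat = True.
  then (!cache || !heat || !open) forces open = False.
  then (!armed || !cache || !heat) forces armed = False.
Set wind = False.
Set safe = False.
Set door = False.
All clauses satisfied.

cache = True; key = True; heat = True; wind = False; open = False; armed = False; safe = False; door = False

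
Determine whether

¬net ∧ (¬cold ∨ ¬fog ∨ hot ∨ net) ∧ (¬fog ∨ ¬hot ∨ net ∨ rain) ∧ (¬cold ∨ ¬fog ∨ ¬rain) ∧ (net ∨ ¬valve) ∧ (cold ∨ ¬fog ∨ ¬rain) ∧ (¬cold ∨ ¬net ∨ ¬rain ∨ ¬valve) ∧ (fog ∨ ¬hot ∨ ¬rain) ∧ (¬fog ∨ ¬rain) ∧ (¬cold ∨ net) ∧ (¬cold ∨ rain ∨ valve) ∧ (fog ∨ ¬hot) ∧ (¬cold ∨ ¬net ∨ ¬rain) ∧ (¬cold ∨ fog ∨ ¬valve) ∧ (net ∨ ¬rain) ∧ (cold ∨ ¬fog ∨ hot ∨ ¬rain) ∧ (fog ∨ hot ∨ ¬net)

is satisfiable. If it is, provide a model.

rain = False, fog = False, net = False, hot = False, cold = False, valve = False

Unit clause (¬net) forces net = False.
In (net ∨ ¬valve) only ¬valve is left, so valve = False.
In (¬cold ∨ net) only ¬cold is left, so cold = False.
In (net ∨ ¬rain) only ¬rain is left, so rain = False.
Set fog = False.
  then (fog ∨ ¬hot) forces hot = False.
All clauses satisfied.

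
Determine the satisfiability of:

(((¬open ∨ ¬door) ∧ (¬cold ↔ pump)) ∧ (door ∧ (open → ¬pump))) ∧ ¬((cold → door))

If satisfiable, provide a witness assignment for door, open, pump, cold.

Case door = True: the conjunct ¬((cold → door)) becomes ¬((cold → True)) = False.
Case door = False: the conjunct door is False.
Both cases fail — unsatisfiable.

UNSATISFIABLE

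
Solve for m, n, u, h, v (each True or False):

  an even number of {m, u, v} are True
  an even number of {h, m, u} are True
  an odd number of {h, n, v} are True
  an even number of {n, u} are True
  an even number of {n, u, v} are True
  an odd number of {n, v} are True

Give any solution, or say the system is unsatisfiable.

m = True, n = True, u = True, h = False, v = False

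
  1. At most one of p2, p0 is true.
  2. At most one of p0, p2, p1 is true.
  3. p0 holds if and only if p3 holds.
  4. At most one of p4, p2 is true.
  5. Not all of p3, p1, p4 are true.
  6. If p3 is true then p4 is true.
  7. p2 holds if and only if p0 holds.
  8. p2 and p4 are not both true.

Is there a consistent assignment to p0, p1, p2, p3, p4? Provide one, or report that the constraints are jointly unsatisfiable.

p0 = False; p1 = False; p2 = False; p3 = False; p4 = True

  (1) {p2, p0}: 0 true — at most one ✓
  (2) {p0, p2, p1}: 0 true — at most one ✓
  (3) p0=F, p3=F — same ✓
  (4) {p4, p2}: 1 true — at most one ✓
  (5) {p3, p1, p4}: 1/3 true — not all ✓
  (6) p3=F ⇒ p4: vacuous ✓
  (7) p2=F, p0=F — same ✓
  (8) p2=F, p4=T — not both ✓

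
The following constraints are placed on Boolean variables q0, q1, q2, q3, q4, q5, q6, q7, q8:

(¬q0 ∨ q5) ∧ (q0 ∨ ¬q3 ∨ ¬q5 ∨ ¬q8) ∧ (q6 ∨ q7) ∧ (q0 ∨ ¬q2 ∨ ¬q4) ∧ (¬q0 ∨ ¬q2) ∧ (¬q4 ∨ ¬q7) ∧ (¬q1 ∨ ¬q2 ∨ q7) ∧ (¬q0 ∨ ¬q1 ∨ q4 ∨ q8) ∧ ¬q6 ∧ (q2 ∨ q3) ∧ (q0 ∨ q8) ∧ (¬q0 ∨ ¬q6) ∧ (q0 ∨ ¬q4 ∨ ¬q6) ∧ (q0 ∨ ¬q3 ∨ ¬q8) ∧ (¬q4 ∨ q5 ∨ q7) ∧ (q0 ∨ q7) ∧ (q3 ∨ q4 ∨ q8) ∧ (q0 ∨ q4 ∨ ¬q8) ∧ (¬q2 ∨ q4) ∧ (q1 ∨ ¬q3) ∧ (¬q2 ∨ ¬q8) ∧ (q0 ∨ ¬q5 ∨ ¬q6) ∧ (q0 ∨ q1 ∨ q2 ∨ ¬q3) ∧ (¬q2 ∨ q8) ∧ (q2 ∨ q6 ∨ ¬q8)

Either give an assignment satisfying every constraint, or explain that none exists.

The formula is unsatisfiable.

Case q6 = True:
  Clause (¬q6) is falsified — contradiction.
Case q6 = False:
  (q6 ∨ q7) forces q7 = True.
  (¬q4 ∨ ¬q7) forces q4 = False.
  (¬q2 ∨ q4) forces q2 = False.
  (q2 ∨ q3) forces q3 = True.
  (q1 ∨ ¬q3) forces q1 = True.
  (q2 ∨ q6 ∨ ¬q8) forces q8 = False.
  (¬q0 ∨ ¬q1 ∨ q4 ∨ q8) forces q0 = False.
  Clause (q0 ∨ q8) is falsified — contradiction.
Both cases fail, so the formula is unsatisfiable.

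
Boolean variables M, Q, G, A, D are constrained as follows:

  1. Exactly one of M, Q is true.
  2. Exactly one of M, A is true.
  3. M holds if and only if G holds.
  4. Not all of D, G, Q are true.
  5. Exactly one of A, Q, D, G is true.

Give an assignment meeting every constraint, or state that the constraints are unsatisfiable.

M = True, Q = False, G = True, A = False, D = False

  (1) {M, Q}: 1 true — exactly one ✓
  (2) {M, A}: 1 true — exactly one ✓
  (3) M=T, G=T — same ✓
  (4) {D, G, Q}: 1/3 true — not all ✓
  (5) {A, Q, D, G}: 1 true — exactly one ✓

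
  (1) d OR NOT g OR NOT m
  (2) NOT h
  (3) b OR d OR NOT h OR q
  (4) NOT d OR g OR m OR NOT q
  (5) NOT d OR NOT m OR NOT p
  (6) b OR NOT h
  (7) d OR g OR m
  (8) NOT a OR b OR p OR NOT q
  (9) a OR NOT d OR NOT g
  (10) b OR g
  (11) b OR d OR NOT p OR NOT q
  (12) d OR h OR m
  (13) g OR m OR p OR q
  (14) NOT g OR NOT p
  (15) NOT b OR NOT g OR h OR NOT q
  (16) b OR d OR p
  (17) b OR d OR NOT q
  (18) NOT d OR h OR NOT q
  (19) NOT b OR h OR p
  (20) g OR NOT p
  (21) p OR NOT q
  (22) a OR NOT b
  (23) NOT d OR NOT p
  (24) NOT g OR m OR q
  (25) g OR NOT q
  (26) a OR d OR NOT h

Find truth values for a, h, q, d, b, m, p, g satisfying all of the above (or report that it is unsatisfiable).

a=T, h=F, q=F, d=T, b=F, m=T, p=F, g=T

Unit clause (NOT h) forces h = False.
Try a = False:
  (a OR NOT b) forces b = False.
  (b OR g) forces g = True.
  (a OR NOT d OR NOT g) forces d = False.
  (d OR NOT g OR NOT m) forces m = False.
  clause (d OR h OR m) is falsified — backtrack.
So a = True.
Set q = False.
Try d = False:
  (d OR h OR m) forces m = True.
  (d OR NOT g OR NOT m) forces g = False.
  (b OR g) forces b = True.
  (NOT b OR h OR p) forces p = True.
  clause (g OR NOT p) is falsified — backtrack.
So d = True.
  then (NOT d OR NOT p) forces p = False.
  then (NOT b OR h OR p) forces b = False.
  then (b OR g) forces g = True.
  then (NOT g OR m OR q) forces m = True.
All clauses satisfied.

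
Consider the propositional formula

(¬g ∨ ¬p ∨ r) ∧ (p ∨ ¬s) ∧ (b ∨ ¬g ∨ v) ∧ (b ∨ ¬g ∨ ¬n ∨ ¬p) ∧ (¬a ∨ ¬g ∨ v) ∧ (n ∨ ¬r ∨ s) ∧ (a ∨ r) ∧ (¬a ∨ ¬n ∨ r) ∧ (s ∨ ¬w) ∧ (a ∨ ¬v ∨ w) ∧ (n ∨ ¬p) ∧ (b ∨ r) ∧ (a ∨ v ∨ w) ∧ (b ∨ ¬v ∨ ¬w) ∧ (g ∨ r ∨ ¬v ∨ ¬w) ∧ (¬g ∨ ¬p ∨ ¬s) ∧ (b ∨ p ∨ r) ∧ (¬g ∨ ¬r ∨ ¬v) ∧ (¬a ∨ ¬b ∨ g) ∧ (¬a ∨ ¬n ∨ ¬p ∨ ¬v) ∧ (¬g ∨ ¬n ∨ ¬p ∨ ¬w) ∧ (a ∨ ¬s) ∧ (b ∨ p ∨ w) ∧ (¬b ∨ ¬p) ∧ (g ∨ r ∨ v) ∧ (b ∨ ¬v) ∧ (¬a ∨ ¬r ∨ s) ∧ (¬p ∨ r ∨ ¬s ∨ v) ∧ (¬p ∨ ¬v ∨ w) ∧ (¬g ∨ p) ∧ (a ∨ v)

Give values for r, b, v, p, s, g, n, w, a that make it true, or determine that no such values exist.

r = True, b = False, v = False, p = True, s = True, g = False, n = True, w = False, a = True

Set r = True.
Set b = False.
  then (b ∨ ¬v) forces v = False.
  then (a ∨ v) forces a = True.
  then (b ∨ ¬g ∨ v) forces g = False.
  then (¬a ∨ ¬r ∨ s) forces s = True.
  then (p ∨ ¬s) forces p = True.
  then (n ∨ ¬p) forces n = True.
Set w = False.
All clauses satisfied.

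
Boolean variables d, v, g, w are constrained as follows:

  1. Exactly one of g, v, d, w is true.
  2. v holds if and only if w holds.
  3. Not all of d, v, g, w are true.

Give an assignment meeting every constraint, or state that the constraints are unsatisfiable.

d = False, v = False, g = True, w = False

  (1) {g, v, d, w}: 1 true — exactly one ✓
  (2) v=F, w=F — same ✓
  (3) {d, v, g, w}: 1/4 true — not all ✓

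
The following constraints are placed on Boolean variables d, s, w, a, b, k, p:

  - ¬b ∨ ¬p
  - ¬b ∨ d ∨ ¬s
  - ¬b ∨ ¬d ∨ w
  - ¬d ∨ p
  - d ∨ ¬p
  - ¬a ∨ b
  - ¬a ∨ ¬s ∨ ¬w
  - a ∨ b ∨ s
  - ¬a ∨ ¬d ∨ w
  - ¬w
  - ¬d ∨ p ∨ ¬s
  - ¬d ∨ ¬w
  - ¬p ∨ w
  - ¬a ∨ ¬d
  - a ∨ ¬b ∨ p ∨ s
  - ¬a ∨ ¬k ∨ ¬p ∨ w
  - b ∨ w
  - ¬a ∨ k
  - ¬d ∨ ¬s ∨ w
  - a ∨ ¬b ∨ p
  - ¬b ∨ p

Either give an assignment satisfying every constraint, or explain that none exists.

Case w = True:
  Clause (¬w) is falsified — contradiction.
Case w = False:
  (¬p ∨ w) forces p = False.
  (¬d ∨ p) forces d = False.
  (b ∨ w) forces b = True.
  Clause (¬b ∨ p) is falsified — contradiction.
Both cases fail, so the formula is unsatisfiable.

The formula is unsatisfiable.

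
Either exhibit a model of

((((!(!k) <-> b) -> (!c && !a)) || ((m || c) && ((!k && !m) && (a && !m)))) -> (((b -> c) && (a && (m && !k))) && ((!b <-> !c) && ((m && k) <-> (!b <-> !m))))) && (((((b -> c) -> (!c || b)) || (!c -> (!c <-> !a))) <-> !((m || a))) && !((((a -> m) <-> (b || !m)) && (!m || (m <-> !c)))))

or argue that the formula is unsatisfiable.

Case m = True: the formula simplifies to (((!(!k) <-> b) -> (!c && !a)) -> (((b -> c) && (a && !k)) && ((!b <-> !c) && (k <-> b)))) && (!((((b -> c) -> (!c || b)) || (!c -> (!c <-> !a)))) && !((b && !c))).
  c = True: the conjunct !((((b -> c) -> (!c || b)) || (!c -> (!c <-> !a)))) becomes !((b || True)) = False.
  c = False: the conjunct !((((b -> c) -> (!c || b)) || (!c -> (!c <-> !a)))) becomes !((True || !a)) = False.
Case m = False: the formula simplifies to !((((!(!k) <-> b) -> (!c && !a)) || (c && (!k && a)))) && (((((b -> c) -> (!c || b)) || (!c -> (!c <-> !a))) <-> !a) && !(!a)).
  a = True: simplifies to !((!((!(!k) <-> b)) || (c && !k))) && !((((b -> c) -> (!c || b)) || (!c -> c))).
    c = True: the conjunct !((((b -> c) -> (!c || b)) || (!c -> c))) becomes !((b || True)) = False.
    c = False: the conjunct !((((b -> c) -> (!c || b)) || (!c -> c))) becomes !((True || False)) = False.
  a = False: the conjunct !(!a) becomes !(!False) = False.
Both cases fail — unsatisfiable.

UNSATISFIABLE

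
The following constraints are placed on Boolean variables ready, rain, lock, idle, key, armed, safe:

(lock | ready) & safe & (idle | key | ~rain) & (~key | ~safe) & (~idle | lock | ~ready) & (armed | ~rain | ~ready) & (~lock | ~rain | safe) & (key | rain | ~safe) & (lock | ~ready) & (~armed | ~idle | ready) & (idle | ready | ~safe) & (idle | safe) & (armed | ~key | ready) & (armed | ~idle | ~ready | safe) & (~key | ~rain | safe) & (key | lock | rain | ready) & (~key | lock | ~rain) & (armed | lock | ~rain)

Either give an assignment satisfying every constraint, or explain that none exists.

Unit clause (safe) forces safe = True.
In (~key | ~safe) only ~key is left, so key = False.
In (key | rain | ~safe) only rain is left, so rain = True.
In (idle | key | ~rain) only idle is left, so idle = True.
Set ready = False.
  then (lock | ready) forces lock = True.
  then (~armed | ~idle | ready) forces armed = False.
All clauses satisfied.

ready = False, rain = True, lock = True, idle = True, key = False, armed = False, safe = True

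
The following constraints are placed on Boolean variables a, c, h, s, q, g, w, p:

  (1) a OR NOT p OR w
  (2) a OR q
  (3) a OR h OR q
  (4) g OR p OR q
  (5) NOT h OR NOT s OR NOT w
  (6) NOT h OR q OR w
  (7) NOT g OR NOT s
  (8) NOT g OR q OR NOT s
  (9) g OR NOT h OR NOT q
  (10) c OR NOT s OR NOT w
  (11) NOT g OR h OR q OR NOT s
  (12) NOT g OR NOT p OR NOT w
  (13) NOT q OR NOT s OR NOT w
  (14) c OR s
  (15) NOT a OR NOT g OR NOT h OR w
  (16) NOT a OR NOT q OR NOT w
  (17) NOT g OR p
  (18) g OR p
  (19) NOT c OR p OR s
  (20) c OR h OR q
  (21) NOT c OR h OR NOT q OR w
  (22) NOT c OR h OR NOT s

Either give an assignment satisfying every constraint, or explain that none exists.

Set a = True.
Set c = True.
Set h = False.
  then (NOT c OR h OR NOT s) forces s = False.
  then (NOT c OR p OR s) forces p = True.
Try q = True:
  (NOT a OR NOT q OR NOT w) forces w = False.
  clause (NOT c OR h OR NOT q OR w) is falsified — backtrack.
So q = False.
Set g = False.
Set w = True.
All clauses satisfied.

a=T; c=T; h=F; s=F; q=F; g=F; w=T; p=T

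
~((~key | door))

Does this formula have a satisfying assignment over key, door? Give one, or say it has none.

key = True, door = False

  ~((~key | door)) = True
    ~key | door = False
      ~key = False
The formula evaluates to True.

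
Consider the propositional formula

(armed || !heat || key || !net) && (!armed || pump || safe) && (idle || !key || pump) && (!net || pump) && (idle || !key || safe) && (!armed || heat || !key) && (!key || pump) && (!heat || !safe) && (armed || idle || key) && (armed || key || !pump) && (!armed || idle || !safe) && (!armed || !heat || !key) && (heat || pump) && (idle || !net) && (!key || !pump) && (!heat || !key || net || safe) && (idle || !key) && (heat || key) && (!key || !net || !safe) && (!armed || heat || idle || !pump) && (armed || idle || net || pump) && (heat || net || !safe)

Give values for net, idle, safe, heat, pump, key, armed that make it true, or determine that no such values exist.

net=T, idle=T, safe=F, heat=T, pump=T, key=F, armed=T

Set net = True.
  then (!net || pump) forces pump = True.
  then (idle || !net) forces idle = True.
  then (!key || !pump) forces key = False.
  then (heat || key) forces heat = True.
  then (armed || !heat || key || !net) forces armed = True.
  then (!heat || !safe) forces safe = False.
All clauses satisfied.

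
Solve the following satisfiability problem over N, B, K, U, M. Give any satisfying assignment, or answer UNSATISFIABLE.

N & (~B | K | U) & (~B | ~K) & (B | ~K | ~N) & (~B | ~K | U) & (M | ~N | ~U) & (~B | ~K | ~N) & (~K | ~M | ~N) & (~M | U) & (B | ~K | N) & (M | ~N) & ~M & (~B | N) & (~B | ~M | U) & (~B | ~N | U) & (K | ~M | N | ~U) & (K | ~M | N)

The formula is unsatisfiable.

Case N = True:
  (M | ~N) forces M = True.
  Clause (~M) is falsified — contradiction.
Case N = False:
  Clause (N) is falsified — contradiction.
Both cases fail, so the formula is unsatisfiable.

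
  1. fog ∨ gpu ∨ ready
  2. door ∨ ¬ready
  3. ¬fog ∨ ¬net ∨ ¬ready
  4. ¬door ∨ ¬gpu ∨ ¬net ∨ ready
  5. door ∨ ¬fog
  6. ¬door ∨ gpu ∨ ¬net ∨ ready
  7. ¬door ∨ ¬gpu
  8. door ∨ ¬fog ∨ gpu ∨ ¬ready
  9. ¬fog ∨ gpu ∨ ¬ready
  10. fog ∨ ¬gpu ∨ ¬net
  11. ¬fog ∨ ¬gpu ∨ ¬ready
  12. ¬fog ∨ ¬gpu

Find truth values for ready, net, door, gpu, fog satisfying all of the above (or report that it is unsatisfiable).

ready: False; net: False; door: True; gpu: False; fog: True

Set ready = False.
Set net = False.
Set door = True.
  then (¬door ∨ ¬gpu) forces gpu = False.
  then (fog ∨ gpu ∨ ready) forces fog = True.
All clauses satisfied.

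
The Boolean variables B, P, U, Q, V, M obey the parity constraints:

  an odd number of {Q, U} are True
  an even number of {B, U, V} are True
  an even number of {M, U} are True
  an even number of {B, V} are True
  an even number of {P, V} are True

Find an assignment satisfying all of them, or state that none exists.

B=F; P=F; U=F; Q=T; V=F; M=F

{Q, U}: 1 true → odd ✓
{B, U, V}: 0 true → even ✓
{M, U}: 0 true → even ✓
{B, V}: 0 true → even ✓
{P, V}: 0 true → even ✓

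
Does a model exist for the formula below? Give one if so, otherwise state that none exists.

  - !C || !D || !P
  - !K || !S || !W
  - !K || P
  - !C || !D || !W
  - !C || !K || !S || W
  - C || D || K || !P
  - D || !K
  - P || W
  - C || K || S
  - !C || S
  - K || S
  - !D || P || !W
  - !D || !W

P: True, S: False, D: True, W: False, K: True, C: False

Set P = True.
Set S = False.
  then (!C || S) forces C = False.
  then (K || S) forces K = True.
  then (D || !K) forces D = True.
  then (!D || !W) forces W = False.
All clauses satisfied.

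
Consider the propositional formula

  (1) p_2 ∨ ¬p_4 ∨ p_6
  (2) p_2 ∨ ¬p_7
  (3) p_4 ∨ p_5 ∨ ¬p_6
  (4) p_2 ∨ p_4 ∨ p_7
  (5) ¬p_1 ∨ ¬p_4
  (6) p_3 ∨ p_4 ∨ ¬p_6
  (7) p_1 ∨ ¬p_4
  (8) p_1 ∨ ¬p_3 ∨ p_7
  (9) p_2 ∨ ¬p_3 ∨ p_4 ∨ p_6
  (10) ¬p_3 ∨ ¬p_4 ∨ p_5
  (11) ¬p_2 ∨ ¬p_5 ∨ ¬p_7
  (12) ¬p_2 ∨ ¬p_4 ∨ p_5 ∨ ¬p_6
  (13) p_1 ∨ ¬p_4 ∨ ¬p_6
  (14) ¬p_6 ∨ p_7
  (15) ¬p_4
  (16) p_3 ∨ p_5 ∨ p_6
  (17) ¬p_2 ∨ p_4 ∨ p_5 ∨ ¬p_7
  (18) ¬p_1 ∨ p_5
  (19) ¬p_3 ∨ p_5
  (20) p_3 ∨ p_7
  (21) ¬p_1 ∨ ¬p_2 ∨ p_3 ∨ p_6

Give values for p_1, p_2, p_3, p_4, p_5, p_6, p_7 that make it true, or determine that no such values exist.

p_1=T; p_2=T; p_3=T; p_4=F; p_5=T; p_6=F; p_7=F

Unit clause (¬p_4) forces p_4 = False.
Set p_1 = True.
  then (¬p_1 ∨ p_5) forces p_5 = True.
Try p_2 = False:
  (p_2 ∨ ¬p_7) forces p_7 = False.
  clause (p_2 ∨ p_4 ∨ p_7) is falsified — backtrack.
So p_2 = True.
  then (¬p_2 ∨ ¬p_5 ∨ ¬p_7) forces p_7 = False.
  then (¬p_6 ∨ p_7) forces p_6 = False.
  then (p_3 ∨ p_7) forces p_3 = True.
All clauses satisfied.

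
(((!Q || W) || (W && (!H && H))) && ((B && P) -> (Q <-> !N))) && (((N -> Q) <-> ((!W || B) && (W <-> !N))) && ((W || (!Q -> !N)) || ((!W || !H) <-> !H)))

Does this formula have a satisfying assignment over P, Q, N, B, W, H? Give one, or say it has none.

P = True, Q = False, N = True, B = False, W = True, H = False

  ((!Q || W) || (W && (!H && H))) && ((B && P) -> (Q <-> !N)) = True
    (!Q || W) || (W && (!H && H)) = True
      !Q || W = True
        !Q = True
      W && (!H && H) = False
        !H && H = False
          !H = True
    (B && P) -> (Q <-> !N) = True
      B && P = False
      Q <-> !N = True
        !N = False
  ((N -> Q) <-> ((!W || B) && (W <-> !N))) && ((W || (!Q -> !N)) || ((!W || !H) <-> !H)) = True
    (N -> Q) <-> ((!W || B) && (W <-> !N)) = True
      N -> Q = False
      (!W || B) && (W <-> !N) = False
        !W || B = False
          !W = False
        W <-> !N = False
          !N = False
    (W || (!Q -> !N)) || ((!W || !H) <-> !H) = True
      W || (!Q -> !N) = True
        !Q -> !N = False
          !Q = True
          !N = False
      (!W || !H) <-> !H = True
        !W || !H = True
          !W = False
          !H = True
        !H = True
Both conjuncts True, so the formula holds.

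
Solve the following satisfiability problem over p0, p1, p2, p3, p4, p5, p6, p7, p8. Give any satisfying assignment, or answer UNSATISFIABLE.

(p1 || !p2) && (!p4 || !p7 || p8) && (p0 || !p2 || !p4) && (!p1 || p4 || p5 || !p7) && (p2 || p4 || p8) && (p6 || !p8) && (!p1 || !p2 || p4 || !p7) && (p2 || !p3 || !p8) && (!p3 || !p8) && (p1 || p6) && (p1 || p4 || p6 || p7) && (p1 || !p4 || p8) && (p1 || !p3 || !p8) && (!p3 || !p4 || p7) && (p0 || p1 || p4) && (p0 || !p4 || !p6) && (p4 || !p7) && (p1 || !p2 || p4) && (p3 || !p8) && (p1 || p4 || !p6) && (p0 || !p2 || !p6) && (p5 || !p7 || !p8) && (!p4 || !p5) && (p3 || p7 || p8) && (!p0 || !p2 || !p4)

p0: True, p1: True, p2: True, p3: True, p4: False, p5: False, p6: False, p7: False, p8: False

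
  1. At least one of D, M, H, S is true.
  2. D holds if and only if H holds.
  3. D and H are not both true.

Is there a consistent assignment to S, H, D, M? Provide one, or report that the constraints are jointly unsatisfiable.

S: True, H: False, D: False, M: True

  (1) {D, M, H, S}: 2 true — at least one ✓
  (2) D=F, H=F — same ✓
  (3) D=F, H=F — not both ✓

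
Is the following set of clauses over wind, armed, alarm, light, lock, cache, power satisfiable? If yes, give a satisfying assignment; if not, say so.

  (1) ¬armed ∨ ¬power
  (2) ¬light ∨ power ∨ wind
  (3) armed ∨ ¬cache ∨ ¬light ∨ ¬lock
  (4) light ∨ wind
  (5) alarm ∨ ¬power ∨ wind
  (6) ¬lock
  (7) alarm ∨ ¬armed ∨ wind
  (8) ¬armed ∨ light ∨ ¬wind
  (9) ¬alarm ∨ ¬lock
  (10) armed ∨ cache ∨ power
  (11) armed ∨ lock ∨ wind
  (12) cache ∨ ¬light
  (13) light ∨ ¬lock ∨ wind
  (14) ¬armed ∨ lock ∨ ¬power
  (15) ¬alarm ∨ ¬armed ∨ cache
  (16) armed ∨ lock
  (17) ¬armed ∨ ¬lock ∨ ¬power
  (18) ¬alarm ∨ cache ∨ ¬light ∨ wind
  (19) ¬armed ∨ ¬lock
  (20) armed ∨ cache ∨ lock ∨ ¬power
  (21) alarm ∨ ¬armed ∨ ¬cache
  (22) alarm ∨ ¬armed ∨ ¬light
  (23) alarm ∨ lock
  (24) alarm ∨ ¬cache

wind = True, armed = True, alarm = True, light = True, lock = False, cache = True, power = False

Unit clause (¬lock) forces lock = False.
In (armed ∨ lock) only armed is left, so armed = True.
In (alarm ∨ lock) only alarm is left, so alarm = True.
In (¬armed ∨ ¬power) only ¬power is left, so power = False.
In (¬alarm ∨ ¬armed ∨ cache) only cache is left, so cache = True.
Try wind = False:
  (¬light ∨ power ∨ wind) forces light = False.
  clause (light ∨ wind) is falsified — backtrack.
So wind = True.
  then (¬armed ∨ light ∨ ¬wind) forces light = True.
All clauses satisfied.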